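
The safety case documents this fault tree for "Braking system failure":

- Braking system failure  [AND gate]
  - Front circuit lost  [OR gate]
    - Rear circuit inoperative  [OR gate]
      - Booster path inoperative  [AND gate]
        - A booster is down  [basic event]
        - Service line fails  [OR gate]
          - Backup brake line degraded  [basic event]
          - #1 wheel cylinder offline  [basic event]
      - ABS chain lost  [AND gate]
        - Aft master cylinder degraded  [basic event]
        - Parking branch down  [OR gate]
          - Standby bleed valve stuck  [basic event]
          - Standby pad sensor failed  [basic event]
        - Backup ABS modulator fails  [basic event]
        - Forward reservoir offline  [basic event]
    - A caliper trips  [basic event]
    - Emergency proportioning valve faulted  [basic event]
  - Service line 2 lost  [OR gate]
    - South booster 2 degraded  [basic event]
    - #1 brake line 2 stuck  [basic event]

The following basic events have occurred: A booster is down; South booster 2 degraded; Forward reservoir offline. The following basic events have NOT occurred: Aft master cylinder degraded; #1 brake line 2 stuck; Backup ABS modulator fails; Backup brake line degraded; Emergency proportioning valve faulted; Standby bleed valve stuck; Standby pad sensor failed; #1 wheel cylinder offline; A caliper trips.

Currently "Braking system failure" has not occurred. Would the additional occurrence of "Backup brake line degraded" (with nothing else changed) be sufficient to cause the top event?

Counterfactual: set "Backup brake line degraded" to occurred.
Service line fails [OR]: Backup brake line degraded=occurs, #1 wheel cylinder offline=not → at least one input occurs → occurs.
Booster path inoperative [AND]: A booster is down=occurs, Service line fails=occurs → all inputs occur → occurs.
Parking branch down [OR]: Standby bleed valve stuck=not, Standby pad sensor failed=not → no input occurs → does not occur.
ABS chain lost [AND]: Aft master cylinder degraded=not, Parking branch down=not, Backup ABS modulator fails=not, Forward reservoir offline=occurs → not all inputs occur → does not occur.
Rear circuit inoperative [OR]: Booster path inoperative=occurs, ABS chain lost=not → at least one input occurs → occurs.
Front circuit lost [OR]: Rear circuit inoperative=occurs, A caliper trips=not, Emergency proportioning valve faulted=not → at least one input occurs → occurs.
Service line 2 lost [OR]: South booster 2 degraded=occurs, #1 brake line 2 stuck=not → at least one input occurs → occurs.
Braking system failure [AND]: Front circuit lost=occurs, Service line 2 lost=occurs → all inputs occur → occurs.

Yes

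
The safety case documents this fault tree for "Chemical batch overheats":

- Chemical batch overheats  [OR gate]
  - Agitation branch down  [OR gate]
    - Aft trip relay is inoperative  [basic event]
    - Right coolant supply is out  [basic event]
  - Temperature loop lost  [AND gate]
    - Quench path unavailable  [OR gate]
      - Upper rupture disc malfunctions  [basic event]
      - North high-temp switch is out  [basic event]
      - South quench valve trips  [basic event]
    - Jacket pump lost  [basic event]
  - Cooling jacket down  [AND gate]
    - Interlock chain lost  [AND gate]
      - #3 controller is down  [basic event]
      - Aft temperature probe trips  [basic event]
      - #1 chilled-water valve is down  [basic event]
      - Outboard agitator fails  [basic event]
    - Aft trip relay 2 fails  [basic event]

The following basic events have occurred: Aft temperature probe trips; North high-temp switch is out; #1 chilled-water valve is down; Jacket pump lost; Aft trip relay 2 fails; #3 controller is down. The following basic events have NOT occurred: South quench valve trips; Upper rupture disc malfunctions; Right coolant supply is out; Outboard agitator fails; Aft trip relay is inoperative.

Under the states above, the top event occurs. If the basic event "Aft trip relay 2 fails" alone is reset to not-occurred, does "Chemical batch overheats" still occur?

Counterfactual: set "Aft trip relay 2 fails" to not occurred.
Agitation branch down [OR]: Aft trip relay is inoperative=not, Right coolant supply is out=not → no input occurs → does not occur.
Quench path unavailable [OR]: Upper rupture disc malfunctions=not, North high-temp switch is out=occurs, South quench valve trips=not → at least one input occurs → occurs.
Temperature loop lost [AND]: Quench path unavailable=occurs, Jacket pump lost=occurs → all inputs occur → occurs.
Interlock chain lost [AND]: #3 controller is down=occurs, Aft temperature probe trips=occurs, #1 chilled-water valve is down=occurs, Outboard agitator fails=not → not all inputs occur → does not occur.
Cooling jacket down [AND]: Interlock chain lost=not, Aft trip relay 2 fails=not → not all inputs occur → does not occur.
Chemical batch overheats [OR]: Agitation branch down=not, Temperature loop lost=occurs, Cooling jacket down=not → at least one input occurs → occurs.

Yes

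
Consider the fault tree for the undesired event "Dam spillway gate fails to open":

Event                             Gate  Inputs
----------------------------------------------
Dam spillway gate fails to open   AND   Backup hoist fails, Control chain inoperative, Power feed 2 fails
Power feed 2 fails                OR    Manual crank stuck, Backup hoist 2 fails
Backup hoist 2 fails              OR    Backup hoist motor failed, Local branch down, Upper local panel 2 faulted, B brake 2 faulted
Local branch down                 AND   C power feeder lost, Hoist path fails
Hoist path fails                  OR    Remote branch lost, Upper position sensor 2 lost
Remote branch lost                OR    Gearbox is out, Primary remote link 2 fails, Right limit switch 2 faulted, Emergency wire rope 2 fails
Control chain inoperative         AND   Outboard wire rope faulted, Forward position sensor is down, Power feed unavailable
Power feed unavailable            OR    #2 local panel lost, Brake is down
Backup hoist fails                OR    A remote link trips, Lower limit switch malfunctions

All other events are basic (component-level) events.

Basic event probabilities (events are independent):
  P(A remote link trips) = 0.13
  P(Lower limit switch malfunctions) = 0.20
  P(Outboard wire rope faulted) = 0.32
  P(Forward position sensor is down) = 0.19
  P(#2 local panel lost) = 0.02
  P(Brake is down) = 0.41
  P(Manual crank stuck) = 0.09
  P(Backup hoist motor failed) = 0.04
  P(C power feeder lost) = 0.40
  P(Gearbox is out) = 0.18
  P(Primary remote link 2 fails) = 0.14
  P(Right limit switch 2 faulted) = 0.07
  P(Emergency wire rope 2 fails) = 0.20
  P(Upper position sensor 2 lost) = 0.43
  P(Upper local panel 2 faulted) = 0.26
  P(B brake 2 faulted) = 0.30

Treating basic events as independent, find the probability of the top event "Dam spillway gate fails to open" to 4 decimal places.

P(Backup hoist fails) [OR] = 1 − (1−0.13) × (1−0.20) = 0.304000
P(Power feed unavailable) [OR] = 1 − (1−0.02) × (1−0.41) = 0.421800
P(Control chain inoperative) [AND] = 0.32 × 0.19 × 0.421800 = 0.025645
P(Remote branch lost) [OR] = 1 − (1−0.18) × (1−0.14) × (1−0.07) × (1−0.20) = 0.475331
P(Hoist path fails) [OR] = 1 − (1−0.475331) × (1−0.43) = 0.700939
P(Local branch down) [AND] = 0.40 × 0.700939 = 0.280376
P(Backup hoist 2 fails) [OR] = 1 − (1−0.04) × (1−0.280376) × (1−0.26) × (1−0.30) = 0.642145
P(Power feed 2 fails) [OR] = 1 − (1−0.09) × (1−0.642145) = 0.674352
P(Dam spillway gate fails to open) [AND] = 0.304000 × 0.025645 × 0.674352 = 0.005257
Rounded to 4 decimal places: P(Dam spillway gate fails to open) ≈ 0.0053.

0.0053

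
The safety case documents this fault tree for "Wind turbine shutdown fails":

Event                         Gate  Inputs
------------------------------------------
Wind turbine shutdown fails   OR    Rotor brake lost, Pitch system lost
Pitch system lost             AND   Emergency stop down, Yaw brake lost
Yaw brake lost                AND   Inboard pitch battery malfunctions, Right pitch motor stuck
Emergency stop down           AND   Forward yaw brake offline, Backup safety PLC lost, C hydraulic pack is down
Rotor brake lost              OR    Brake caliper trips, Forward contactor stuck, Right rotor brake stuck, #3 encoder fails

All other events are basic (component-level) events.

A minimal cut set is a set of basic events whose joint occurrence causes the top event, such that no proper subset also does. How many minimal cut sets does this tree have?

Rotor brake lost [OR]: union of children's cut sets → 4 cut set(s).
Emergency stop down [AND]: one cut set from each child combined → 1 × 1 × 1 = 1 cut set(s).
Yaw brake lost [AND]: one cut set from each child combined → 1 × 1 = 1 cut set(s).
Pitch system lost [AND]: one cut set from each child combined → 1 × 1 = 1 cut set(s).
Wind turbine shutdown fails [OR]: union of children's cut sets → 5 cut set(s).
Minimal cut sets: {Brake caliper trips}; {Forward contactor stuck}; {Right rotor brake stuck}; {#3 encoder fails}; {Backup safety PLC lost, C hydraulic pack is down, Forward yaw brake offline, Inboard pitch battery malfunctions, Right pitch motor stuck}.

5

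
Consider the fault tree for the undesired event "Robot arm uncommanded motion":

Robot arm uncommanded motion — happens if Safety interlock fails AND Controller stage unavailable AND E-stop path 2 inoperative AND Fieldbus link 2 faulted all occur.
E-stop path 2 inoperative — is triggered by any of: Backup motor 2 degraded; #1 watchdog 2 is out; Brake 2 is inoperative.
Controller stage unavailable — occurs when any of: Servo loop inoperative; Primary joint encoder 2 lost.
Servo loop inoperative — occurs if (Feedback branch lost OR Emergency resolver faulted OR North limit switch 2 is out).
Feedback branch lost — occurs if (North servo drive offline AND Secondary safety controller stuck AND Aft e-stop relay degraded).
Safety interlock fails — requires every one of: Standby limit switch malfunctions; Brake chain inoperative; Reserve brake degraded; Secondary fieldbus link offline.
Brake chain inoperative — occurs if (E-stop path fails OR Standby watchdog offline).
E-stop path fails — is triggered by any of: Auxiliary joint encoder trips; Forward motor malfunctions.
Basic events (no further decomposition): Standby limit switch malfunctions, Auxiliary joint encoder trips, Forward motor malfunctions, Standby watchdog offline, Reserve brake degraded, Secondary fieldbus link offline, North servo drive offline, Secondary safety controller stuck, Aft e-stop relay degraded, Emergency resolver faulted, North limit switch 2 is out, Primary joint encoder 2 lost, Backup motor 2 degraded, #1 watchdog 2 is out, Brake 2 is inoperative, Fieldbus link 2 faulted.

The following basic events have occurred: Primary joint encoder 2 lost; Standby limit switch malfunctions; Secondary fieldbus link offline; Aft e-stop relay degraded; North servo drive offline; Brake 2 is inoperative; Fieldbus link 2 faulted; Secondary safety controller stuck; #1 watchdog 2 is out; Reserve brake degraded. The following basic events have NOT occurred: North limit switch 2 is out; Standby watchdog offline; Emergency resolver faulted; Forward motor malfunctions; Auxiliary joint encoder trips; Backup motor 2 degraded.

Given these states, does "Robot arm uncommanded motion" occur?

No

E-stop path fails [OR]: Auxiliary joint encoder trips=not, Forward motor malfunctions=not → no input occurs → does not occur.
Brake chain inoperative [OR]: E-stop path fails=not, Standby watchdog offline=not → no input occurs → does not occur.
Safety interlock fails [AND]: Standby limit switch malfunctions=occurs, Brake chain inoperative=not, Reserve brake degraded=occurs, Secondary fieldbus link offline=occurs → not all inputs occur → does not occur.
Feedback branch lost [AND]: North servo drive offline=occurs, Secondary safety controller stuck=occurs, Aft e-stop relay degraded=occurs → all inputs occur → occurs.
Servo loop inoperative [OR]: Feedback branch lost=occurs, Emergency resolver faulted=not, North limit switch 2 is out=not → at least one input occurs → occurs.
Controller stage unavailable [OR]: Servo loop inoperative=occurs, Primary joint encoder 2 lost=occurs → at least one input occurs → occurs.
E-stop path 2 inoperative [OR]: Backup motor 2 degraded=not, #1 watchdog 2 is out=occurs, Brake 2 is inoperative=occurs → at least one input occurs → occurs.
Robot arm uncommanded motion [AND]: Safety interlock fails=not, Controller stage unavailable=occurs, E-stop path 2 inoperative=occurs, Fieldbus link 2 faulted=occurs → not all inputs occur → does not occur.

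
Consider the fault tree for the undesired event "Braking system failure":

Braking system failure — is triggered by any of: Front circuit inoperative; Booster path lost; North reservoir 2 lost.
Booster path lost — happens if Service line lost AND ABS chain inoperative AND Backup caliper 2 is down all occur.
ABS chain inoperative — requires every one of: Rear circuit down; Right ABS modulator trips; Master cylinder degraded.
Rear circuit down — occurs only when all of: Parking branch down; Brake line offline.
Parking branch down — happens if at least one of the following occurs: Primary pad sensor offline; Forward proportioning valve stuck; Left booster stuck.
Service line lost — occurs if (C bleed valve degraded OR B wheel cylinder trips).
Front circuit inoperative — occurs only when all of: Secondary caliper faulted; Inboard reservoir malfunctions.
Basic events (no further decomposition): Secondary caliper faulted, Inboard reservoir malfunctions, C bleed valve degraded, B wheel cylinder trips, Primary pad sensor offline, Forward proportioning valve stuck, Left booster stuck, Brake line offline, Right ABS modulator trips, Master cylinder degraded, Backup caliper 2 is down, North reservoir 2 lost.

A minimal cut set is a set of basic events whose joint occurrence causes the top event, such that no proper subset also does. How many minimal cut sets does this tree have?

Front circuit inoperative [AND]: one cut set from each child combined → 1 × 1 = 1 cut set(s).
Service line lost [OR]: union of children's cut sets → 2 cut set(s).
Parking branch down [OR]: union of children's cut sets → 3 cut set(s).
Rear circuit down [AND]: one cut set from each child combined → 3 × 1 = 3 cut set(s).
ABS chain inoperative [AND]: one cut set from each child combined → 3 × 1 × 1 = 3 cut set(s).
Booster path lost [AND]: one cut set from each child combined → 2 × 3 × 1 = 6 cut set(s).
Braking system failure [OR]: union of children's cut sets → 8 cut set(s).
Minimal cut sets: {Inboard reservoir malfunctions, Secondary caliper faulted}; {Backup caliper 2 is down, Brake line offline, C bleed valve degraded, Master cylinder degraded, Primary pad sensor offline, Right ABS modulator trips}; {Backup caliper 2 is down, Brake line offline, C bleed valve degraded, Forward proportioning valve stuck, Master cylinder degraded, Right ABS modulator trips}; {Backup caliper 2 is down, Brake line offline, C bleed valve degraded, Left booster stuck, Master cylinder degraded, Right ABS modulator trips}; {B wheel cylinder trips, Backup caliper 2 is down, Brake line offline, Master cylinder degraded, Primary pad sensor offline, Right ABS modulator trips}; {B wheel cylinder trips, Backup caliper 2 is down, Brake line offline, Forward proportioning valve stuck, Master cylinder degraded, Right ABS modulator trips}; {B wheel cylinder trips, Backup caliper 2 is down, Brake line offline, Left booster stuck, Master cylinder degraded, Right ABS modulator trips}; {North reservoir 2 lost}.

8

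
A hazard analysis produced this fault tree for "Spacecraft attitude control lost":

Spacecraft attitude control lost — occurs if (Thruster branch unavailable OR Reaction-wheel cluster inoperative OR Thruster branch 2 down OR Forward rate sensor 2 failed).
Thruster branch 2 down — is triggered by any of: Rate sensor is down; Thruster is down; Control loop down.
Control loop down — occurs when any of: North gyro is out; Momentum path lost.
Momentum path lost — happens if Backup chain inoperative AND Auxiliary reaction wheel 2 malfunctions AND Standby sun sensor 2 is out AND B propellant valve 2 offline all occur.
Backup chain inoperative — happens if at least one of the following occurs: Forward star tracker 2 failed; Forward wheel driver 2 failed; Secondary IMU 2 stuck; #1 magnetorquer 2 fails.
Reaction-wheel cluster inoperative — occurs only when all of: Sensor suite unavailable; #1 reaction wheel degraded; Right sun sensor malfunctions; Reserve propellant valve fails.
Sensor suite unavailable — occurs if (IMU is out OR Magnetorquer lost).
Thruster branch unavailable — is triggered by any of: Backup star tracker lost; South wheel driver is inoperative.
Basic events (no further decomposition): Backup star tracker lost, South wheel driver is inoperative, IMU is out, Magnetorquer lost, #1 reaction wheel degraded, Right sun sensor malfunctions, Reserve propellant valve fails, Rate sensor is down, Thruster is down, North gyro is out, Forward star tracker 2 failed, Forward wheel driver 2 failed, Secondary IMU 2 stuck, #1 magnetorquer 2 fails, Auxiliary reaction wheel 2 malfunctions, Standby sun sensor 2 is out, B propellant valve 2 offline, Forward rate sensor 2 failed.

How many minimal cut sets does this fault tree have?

12

Thruster branch unavailable [OR]: union of children's cut sets → 2 cut set(s).
Sensor suite unavailable [OR]: union of children's cut sets → 2 cut set(s).
Reaction-wheel cluster inoperative [AND]: one cut set from each child combined → 2 × 1 × 1 × 1 = 2 cut set(s).
Backup chain inoperative [OR]: union of children's cut sets → 4 cut set(s).
Momentum path lost [AND]: one cut set from each child combined → 4 × 1 × 1 × 1 = 4 cut set(s).
Control loop down [OR]: union of children's cut sets → 5 cut set(s).
Thruster branch 2 down [OR]: union of children's cut sets → 7 cut set(s).
Spacecraft attitude control lost [OR]: union of children's cut sets → 12 cut set(s).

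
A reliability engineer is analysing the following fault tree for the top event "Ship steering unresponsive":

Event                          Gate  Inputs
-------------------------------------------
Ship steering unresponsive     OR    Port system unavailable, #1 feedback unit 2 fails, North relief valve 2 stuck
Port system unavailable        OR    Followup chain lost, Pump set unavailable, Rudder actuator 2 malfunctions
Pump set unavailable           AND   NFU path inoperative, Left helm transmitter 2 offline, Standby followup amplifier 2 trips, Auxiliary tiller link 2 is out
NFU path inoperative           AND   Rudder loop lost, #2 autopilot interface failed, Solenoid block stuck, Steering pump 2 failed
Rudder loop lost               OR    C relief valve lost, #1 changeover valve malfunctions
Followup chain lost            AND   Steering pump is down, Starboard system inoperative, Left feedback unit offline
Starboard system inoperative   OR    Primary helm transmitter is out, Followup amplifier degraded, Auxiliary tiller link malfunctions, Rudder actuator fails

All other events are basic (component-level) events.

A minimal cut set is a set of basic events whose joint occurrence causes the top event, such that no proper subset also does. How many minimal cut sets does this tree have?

Starboard system inoperative [OR]: union of children's cut sets → 4 cut set(s).
Followup chain lost [AND]: one cut set from each child combined → 1 × 4 × 1 = 4 cut set(s).
Rudder loop lost [OR]: union of children's cut sets → 2 cut set(s).
NFU path inoperative [AND]: one cut set from each child combined → 2 × 1 × 1 × 1 = 2 cut set(s).
Pump set unavailable [AND]: one cut set from each child combined → 2 × 1 × 1 × 1 = 2 cut set(s).
Port system unavailable [OR]: union of children's cut sets → 7 cut set(s).
Ship steering unresponsive [OR]: union of children's cut sets → 9 cut set(s).
Minimal cut sets: {Left feedback unit offline, Primary helm transmitter is out, Steering pump is down}; {Followup amplifier degraded, Left feedback unit offline, Steering pump is down}; {Auxiliary tiller link malfunctions, Left feedback unit offline, Steering pump is down}; {Left feedback unit offline, Rudder actuator fails, Steering pump is down}; {#2 autopilot interface failed, Auxiliary tiller link 2 is out, C relief valve lost, Left helm transmitter 2 offline, Solenoid block stuck, Standby followup amplifier 2 trips, Steering pump 2 failed}; {#1 changeover valve malfunctions, #2 autopilot interface failed, Auxiliary tiller link 2 is out, Left helm transmitter 2 offline, Solenoid block stuck, Standby followup amplifier 2 trips, Steering pump 2 failed}; {Rudder actuator 2 malfunctions}; {#1 feedback unit 2 fails}; {North relief valve 2 stuck}.

9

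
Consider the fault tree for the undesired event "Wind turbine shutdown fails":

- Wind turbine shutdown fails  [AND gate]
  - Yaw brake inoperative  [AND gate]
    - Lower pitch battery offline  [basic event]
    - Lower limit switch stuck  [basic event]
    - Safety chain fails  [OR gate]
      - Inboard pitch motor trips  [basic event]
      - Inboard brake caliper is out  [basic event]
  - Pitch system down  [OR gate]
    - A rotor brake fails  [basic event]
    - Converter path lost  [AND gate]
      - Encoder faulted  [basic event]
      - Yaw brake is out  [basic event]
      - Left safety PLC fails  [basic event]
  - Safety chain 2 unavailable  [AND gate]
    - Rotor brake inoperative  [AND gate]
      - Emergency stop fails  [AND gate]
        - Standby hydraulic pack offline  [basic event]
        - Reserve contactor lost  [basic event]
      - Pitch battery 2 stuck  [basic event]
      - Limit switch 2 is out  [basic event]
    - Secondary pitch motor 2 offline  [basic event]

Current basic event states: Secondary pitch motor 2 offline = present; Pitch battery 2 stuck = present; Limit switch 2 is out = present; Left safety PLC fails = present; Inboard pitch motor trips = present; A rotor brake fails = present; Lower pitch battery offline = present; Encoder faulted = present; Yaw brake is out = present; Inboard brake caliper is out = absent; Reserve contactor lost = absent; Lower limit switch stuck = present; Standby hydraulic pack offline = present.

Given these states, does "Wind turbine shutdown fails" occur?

Safety chain fails [OR]: Inboard pitch motor trips=occurs, Inboard brake caliper is out=not → at least one input occurs → occurs.
Yaw brake inoperative [AND]: Lower pitch battery offline=occurs, Lower limit switch stuck=occurs, Safety chain fails=occurs → all inputs occur → occurs.
Converter path lost [AND]: Encoder faulted=occurs, Yaw brake is out=occurs, Left safety PLC fails=occurs → all inputs occur → occurs.
Pitch system down [OR]: A rotor brake fails=occurs, Converter path lost=occurs → at least one input occurs → occurs.
Emergency stop fails [AND]: Standby hydraulic pack offline=occurs, Reserve contactor lost=not → not all inputs occur → does not occur.
Rotor brake inoperative [AND]: Emergency stop fails=not, Pitch battery 2 stuck=occurs, Limit switch 2 is out=occurs → not all inputs occur → does not occur.
Safety chain 2 unavailable [AND]: Rotor brake inoperative=not, Secondary pitch motor 2 offline=occurs → not all inputs occur → does not occur.
Wind turbine shutdown fails [AND]: Yaw brake inoperative=occurs, Pitch system down=occurs, Safety chain 2 unavailable=not → not all inputs occur → does not occur.

No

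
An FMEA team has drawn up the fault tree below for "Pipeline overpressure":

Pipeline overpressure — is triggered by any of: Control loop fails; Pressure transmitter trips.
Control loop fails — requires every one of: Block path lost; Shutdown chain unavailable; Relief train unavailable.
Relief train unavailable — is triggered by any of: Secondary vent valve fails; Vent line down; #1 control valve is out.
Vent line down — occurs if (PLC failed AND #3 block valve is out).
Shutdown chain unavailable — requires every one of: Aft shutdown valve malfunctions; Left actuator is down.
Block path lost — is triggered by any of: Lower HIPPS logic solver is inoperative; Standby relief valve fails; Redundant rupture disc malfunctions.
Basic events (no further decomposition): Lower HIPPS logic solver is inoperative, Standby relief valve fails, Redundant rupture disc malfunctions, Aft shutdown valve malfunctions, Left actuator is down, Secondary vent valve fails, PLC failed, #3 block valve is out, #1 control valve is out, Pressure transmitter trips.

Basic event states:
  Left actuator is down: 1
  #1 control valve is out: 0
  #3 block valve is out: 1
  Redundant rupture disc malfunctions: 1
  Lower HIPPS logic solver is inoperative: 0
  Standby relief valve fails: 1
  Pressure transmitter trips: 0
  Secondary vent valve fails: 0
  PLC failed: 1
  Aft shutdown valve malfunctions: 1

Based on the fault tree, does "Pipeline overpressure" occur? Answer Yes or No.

Yes

Block path lost [OR]: Lower HIPPS logic solver is inoperative=not, Standby relief valve fails=occurs, Redundant rupture disc malfunctions=occurs → at least one input occurs → occurs.
Shutdown chain unavailable [AND]: Aft shutdown valve malfunctions=occurs, Left actuator is down=occurs → all inputs occur → occurs.
Vent line down [AND]: PLC failed=occurs, #3 block valve is out=occurs → all inputs occur → occurs.
Relief train unavailable [OR]: Secondary vent valve fails=not, Vent line down=occurs, #1 control valve is out=not → at least one input occurs → occurs.
Control loop fails [AND]: Block path lost=occurs, Shutdown chain unavailable=occurs, Relief train unavailable=occurs → all inputs occur → occurs.
Pipeline overpressure [OR]: Control loop fails=occurs, Pressure transmitter trips=not → at least one input occurs → occurs.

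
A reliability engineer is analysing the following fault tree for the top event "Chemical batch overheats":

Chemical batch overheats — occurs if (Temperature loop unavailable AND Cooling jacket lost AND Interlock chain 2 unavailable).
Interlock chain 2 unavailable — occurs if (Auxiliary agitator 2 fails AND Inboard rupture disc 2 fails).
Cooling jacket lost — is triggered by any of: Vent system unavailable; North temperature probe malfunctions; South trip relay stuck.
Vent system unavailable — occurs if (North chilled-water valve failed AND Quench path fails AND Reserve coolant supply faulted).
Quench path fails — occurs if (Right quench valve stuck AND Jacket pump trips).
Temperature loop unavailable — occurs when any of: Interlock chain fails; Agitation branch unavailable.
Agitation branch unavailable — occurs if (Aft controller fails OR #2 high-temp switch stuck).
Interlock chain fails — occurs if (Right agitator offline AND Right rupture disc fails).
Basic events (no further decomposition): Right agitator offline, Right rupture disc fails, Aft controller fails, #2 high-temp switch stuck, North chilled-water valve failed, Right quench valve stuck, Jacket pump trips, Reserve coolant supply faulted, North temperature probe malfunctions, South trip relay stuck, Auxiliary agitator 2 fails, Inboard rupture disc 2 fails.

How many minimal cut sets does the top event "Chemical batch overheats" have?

Interlock chain fails [AND]: one cut set from each child combined → 1 × 1 = 1 cut set(s).
Agitation branch unavailable [OR]: union of children's cut sets → 2 cut set(s).
Temperature loop unavailable [OR]: union of children's cut sets → 3 cut set(s).
Quench path fails [AND]: one cut set from each child combined → 1 × 1 = 1 cut set(s).
Vent system unavailable [AND]: one cut set from each child combined → 1 × 1 × 1 = 1 cut set(s).
Cooling jacket lost [OR]: union of children's cut sets → 3 cut set(s).
Interlock chain 2 unavailable [AND]: one cut set from each child combined → 1 × 1 = 1 cut set(s).
Chemical batch overheats [AND]: one cut set from each child combined → 3 × 3 × 1 = 9 cut set(s).
Minimal cut sets: {Auxiliary agitator 2 fails, Inboard rupture disc 2 fails, Jacket pump trips, North chilled-water valve failed, Reserve coolant supply faulted, Right agitator offline, Right quench valve stuck, Right rupture disc fails}; {Auxiliary agitator 2 fails, Inboard rupture disc 2 fails, North temperature probe malfunctions, Right agitator offline, Right rupture disc fails}; {Auxiliary agitator 2 fails, Inboard rupture disc 2 fails, Right agitator offline, Right rupture disc fails, South trip relay stuck}; {Aft controller fails, Auxiliary agitator 2 fails, Inboard rupture disc 2 fails, Jacket pump trips, North chilled-water valve failed, Reserve coolant supply faulted, Right quench valve stuck}; {Aft controller fails, Auxiliary agitator 2 fails, Inboard rupture disc 2 fails, North temperature probe malfunctions}; {Aft controller fails, Auxiliary agitator 2 fails, Inboard rupture disc 2 fails, South trip relay stuck}; {#2 high-temp switch stuck, Auxiliary agitator 2 fails, Inboard rupture disc 2 fails, Jacket pump trips, North chilled-water valve failed, Reserve coolant supply faulted, Right quench valve stuck}; {#2 high-temp switch stuck, Auxiliary agitator 2 fails, Inboard rupture disc 2 fails, North temperature probe malfunctions}; {#2 high-temp switch stuck, Auxiliary agitator 2 fails, Inboard rupture disc 2 fails, South trip relay stuck}.

9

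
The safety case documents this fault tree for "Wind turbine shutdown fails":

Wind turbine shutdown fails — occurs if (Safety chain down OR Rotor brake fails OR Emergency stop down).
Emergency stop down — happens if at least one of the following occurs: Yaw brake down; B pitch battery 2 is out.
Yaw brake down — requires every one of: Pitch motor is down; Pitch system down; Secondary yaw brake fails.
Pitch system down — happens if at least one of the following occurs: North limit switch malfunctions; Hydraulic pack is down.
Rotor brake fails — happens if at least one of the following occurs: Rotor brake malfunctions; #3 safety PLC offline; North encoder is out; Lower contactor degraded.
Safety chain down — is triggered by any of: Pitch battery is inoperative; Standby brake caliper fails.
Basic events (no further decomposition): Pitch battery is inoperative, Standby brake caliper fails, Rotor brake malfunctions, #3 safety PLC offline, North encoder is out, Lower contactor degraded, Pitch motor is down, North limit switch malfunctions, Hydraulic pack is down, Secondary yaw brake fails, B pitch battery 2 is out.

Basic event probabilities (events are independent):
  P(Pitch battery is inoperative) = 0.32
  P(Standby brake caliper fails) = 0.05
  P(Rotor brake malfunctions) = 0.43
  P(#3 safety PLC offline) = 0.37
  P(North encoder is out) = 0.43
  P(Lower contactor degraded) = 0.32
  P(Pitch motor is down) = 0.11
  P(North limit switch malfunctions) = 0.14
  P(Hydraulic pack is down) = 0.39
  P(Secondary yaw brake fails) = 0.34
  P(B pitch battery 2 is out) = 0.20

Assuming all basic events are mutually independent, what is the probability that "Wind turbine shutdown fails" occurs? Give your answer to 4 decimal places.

P(Safety chain down) [OR] = 1 − (1−0.32) × (1−0.05) = 0.354000
P(Rotor brake fails) [OR] = 1 − (1−0.43) × (1−0.37) × (1−0.43) × (1−0.32) = 0.860813
P(Pitch system down) [OR] = 1 − (1−0.14) × (1−0.39) = 0.475400
P(Yaw brake down) [AND] = 0.11 × 0.475400 × 0.34 = 0.017780
P(Emergency stop down) [OR] = 1 − (1−0.017780) × (1−0.20) = 0.214224
P(Wind turbine shutdown fails) [OR] = 1 − (1−0.354000) × (1−0.860813) × (1−0.214224) = 0.929347
Rounded to 4 decimal places: P(Wind turbine shutdown fails) ≈ 0.9293.

0.9293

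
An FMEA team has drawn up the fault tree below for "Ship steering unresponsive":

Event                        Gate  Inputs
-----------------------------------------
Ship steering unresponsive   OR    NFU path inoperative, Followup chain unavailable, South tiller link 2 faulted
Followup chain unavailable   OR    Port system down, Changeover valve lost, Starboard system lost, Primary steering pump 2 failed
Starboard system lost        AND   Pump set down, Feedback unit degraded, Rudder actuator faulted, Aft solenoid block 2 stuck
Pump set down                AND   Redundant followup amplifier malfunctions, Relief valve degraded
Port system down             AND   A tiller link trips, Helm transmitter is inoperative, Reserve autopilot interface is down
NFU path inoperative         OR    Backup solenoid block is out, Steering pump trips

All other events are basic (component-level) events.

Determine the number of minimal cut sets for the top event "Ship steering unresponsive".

7

NFU path inoperative [OR]: union of children's cut sets → 2 cut set(s).
Port system down [AND]: one cut set from each child combined → 1 × 1 × 1 = 1 cut set(s).
Pump set down [AND]: one cut set from each child combined → 1 × 1 = 1 cut set(s).
Starboard system lost [AND]: one cut set from each child combined → 1 × 1 × 1 × 1 = 1 cut set(s).
Followup chain unavailable [OR]: union of children's cut sets → 4 cut set(s).
Ship steering unresponsive [OR]: union of children's cut sets → 7 cut set(s).
Minimal cut sets: {Backup solenoid block is out}; {Steering pump trips}; {A tiller link trips, Helm transmitter is inoperative, Reserve autopilot interface is down}; {Changeover valve lost}; {Aft solenoid block 2 stuck, Feedback unit degraded, Redundant followup amplifier malfunctions, Relief valve degraded, Rudder actuator faulted}; {Primary steering pump 2 failed}; {South tiller link 2 faulted}.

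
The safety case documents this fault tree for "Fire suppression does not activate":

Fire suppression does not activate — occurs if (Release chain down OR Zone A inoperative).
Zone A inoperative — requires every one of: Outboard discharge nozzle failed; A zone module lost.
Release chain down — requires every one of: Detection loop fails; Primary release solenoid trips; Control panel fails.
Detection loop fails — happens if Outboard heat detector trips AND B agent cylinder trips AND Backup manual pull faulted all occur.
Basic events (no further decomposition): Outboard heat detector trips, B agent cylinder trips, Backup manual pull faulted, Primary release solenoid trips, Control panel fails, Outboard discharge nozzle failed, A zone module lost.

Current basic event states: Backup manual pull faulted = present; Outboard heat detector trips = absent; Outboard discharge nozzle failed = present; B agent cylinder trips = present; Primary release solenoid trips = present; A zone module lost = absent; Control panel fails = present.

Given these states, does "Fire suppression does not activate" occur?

Detection loop fails [AND]: Outboard heat detector trips=not, B agent cylinder trips=occurs, Backup manual pull faulted=occurs → not all inputs occur → does not occur.
Release chain down [AND]: Detection loop fails=not, Primary release solenoid trips=occurs, Control panel fails=occurs → not all inputs occur → does not occur.
Zone A inoperative [AND]: Outboard discharge nozzle failed=occurs, A zone module lost=not → not all inputs occur → does not occur.
Fire suppression does not activate [OR]: Release chain down=not, Zone A inoperative=not → no input occurs → does not occur.

No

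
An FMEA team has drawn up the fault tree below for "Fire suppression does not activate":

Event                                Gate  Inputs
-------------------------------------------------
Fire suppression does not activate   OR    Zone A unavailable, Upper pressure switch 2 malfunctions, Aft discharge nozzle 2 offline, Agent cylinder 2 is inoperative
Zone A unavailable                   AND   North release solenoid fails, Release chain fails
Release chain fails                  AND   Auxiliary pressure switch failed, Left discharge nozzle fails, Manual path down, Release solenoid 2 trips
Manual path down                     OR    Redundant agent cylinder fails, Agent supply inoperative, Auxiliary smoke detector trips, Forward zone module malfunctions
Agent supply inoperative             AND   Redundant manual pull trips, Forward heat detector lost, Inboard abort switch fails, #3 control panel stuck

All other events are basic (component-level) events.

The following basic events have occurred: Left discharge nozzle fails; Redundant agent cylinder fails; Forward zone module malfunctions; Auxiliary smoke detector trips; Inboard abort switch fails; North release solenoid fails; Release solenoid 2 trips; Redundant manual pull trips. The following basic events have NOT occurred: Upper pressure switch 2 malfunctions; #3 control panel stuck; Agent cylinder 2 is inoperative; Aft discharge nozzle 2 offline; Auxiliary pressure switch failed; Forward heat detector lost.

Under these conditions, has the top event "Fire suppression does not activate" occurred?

No

Agent supply inoperative [AND]: Redundant manual pull trips=occurs, Forward heat detector lost=not, Inboard abort switch fails=occurs, #3 control panel stuck=not → not all inputs occur → does not occur.
Manual path down [OR]: Redundant agent cylinder fails=occurs, Agent supply inoperative=not, Auxiliary smoke detector trips=occurs, Forward zone module malfunctions=occurs → at least one input occurs → occurs.
Release chain fails [AND]: Auxiliary pressure switch failed=not, Left discharge nozzle fails=occurs, Manual path down=occurs, Release solenoid 2 trips=occurs → not all inputs occur → does not occur.
Zone A unavailable [AND]: North release solenoid fails=occurs, Release chain fails=not → not all inputs occur → does not occur.
Fire suppression does not activate [OR]: Zone A unavailable=not, Upper pressure switch 2 malfunctions=not, Aft discharge nozzle 2 offline=not, Agent cylinder 2 is inoperative=not → no input occurs → does not occur.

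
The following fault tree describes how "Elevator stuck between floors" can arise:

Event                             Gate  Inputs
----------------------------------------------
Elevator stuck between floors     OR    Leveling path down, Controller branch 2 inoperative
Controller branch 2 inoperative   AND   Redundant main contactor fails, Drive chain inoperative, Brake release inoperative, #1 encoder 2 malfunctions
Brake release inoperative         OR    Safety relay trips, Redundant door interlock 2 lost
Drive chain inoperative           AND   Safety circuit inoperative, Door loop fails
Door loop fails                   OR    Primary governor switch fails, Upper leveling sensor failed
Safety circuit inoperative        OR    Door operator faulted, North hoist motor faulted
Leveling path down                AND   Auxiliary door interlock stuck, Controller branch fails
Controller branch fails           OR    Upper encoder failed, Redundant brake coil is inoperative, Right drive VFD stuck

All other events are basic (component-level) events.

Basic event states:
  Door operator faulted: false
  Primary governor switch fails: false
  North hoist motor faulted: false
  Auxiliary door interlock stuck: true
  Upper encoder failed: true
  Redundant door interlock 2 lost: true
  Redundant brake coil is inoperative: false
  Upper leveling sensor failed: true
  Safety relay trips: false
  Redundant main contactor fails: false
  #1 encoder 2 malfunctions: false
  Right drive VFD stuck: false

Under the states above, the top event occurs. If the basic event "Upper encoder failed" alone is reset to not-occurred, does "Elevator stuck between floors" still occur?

No

Counterfactual: set "Upper encoder failed" to not occurred.
Controller branch fails [OR]: Upper encoder failed=not, Redundant brake coil is inoperative=not, Right drive VFD stuck=not → no input occurs → does not occur.
Leveling path down [AND]: Auxiliary door interlock stuck=occurs, Controller branch fails=not → not all inputs occur → does not occur.
Safety circuit inoperative [OR]: Door operator faulted=not, North hoist motor faulted=not → no input occurs → does not occur.
Door loop fails [OR]: Primary governor switch fails=not, Upper leveling sensor failed=occurs → at least one input occurs → occurs.
Drive chain inoperative [AND]: Safety circuit inoperative=not, Door loop fails=occurs → not all inputs occur → does not occur.
Brake release inoperative [OR]: Safety relay trips=not, Redundant door interlock 2 lost=occurs → at least one input occurs → occurs.
Controller branch 2 inoperative [AND]: Redundant main contactor fails=not, Drive chain inoperative=not, Brake release inoperative=occurs, #1 encoder 2 malfunctions=not → not all inputs occur → does not occur.
Elevator stuck between floors [OR]: Leveling path down=not, Controller branch 2 inoperative=not → no input occurs → does not occur.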